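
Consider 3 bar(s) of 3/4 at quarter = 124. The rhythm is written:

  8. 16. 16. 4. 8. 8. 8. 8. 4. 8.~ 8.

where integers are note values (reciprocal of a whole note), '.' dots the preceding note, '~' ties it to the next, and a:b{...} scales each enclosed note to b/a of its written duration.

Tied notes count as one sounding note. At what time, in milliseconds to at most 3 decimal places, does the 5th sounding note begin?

1. 0.0ms @ 0 + 362.903ms (3/4)
2. 362.903ms @ 3/4 + 181.452ms (3/8)
3. 544.355ms @ 9/8 + 181.452ms (3/8)
4. 725.806ms @ 3/2 + 725.806ms (3/2)
5. 1451.613ms @ 3 + 362.903ms (3/4)
6. 1814.516ms @ 15/4 + 362.903ms (3/4)
7. 2177.419ms @ 9/2 + 362.903ms (3/4)
8. 2540.323ms @ 21/4 + 362.903ms (3/4)
9. 2903.226ms @ 6 + 725.806ms (3/2)
10. 3629.032ms @ 15/2 + 725.806ms (3/2)

note 5 onset = 3b = 1451.613ms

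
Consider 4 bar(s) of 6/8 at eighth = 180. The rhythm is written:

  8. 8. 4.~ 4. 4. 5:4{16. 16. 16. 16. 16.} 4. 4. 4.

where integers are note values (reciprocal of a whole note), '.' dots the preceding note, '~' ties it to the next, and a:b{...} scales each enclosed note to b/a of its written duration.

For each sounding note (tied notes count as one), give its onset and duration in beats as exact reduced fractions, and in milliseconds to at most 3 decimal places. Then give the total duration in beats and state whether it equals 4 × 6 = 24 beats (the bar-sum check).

1) 0.0ms=0b +500.0ms=3/2b
2) 500.0ms=3/2b +500.0ms=3/2b
3) 1000.0ms=3b +2000.0ms=6b
4) 3000.0ms=9b +1000.0ms=3b
5) 4000.0ms=12b +200.0ms=3/5b
6) 4200.0ms=63/5b +200.0ms=3/5b
7) 4400.0ms=66/5b +200.0ms=3/5b
8) 4600.0ms=69/5b +200.0ms=3/5b
9) 4800.0ms=72/5b +200.0ms=3/5b
10) 5000.0ms=15b +1000.0ms=3b
11) 6000.0ms=18b +1000.0ms=3b
12) 7000.0ms=21b +1000.0ms=3b
Σ=24b of 24 (180bpm 6/8) — PASS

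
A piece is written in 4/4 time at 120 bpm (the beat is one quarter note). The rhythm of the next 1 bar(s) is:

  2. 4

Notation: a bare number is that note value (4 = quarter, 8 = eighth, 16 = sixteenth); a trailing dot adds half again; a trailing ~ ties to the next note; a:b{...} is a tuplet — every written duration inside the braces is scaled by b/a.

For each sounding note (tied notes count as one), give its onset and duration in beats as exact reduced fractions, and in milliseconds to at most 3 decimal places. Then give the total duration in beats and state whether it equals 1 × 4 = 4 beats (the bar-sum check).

1) 0.0ms=0b +1500.0ms=3b
2) 1500.0ms=3b +500.0ms=1b
Σ=4b of 4 (120bpm 4/4) — PASS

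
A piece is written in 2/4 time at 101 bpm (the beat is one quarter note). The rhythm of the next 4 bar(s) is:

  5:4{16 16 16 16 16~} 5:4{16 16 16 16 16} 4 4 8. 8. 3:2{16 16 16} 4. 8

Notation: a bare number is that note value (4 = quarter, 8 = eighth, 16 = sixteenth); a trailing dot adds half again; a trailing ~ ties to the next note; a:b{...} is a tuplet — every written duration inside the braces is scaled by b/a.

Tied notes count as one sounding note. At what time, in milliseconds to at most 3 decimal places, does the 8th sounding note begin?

1. 0.0ms @ 0 + 118.812ms (1/5)
2. 118.812ms @ 1/5 + 118.812ms (1/5)
3. 237.624ms @ 2/5 + 118.812ms (1/5)
4. 356.436ms @ 3/5 + 118.812ms (1/5)
5. 475.248ms @ 4/5 + 237.624ms (2/5)
6. 712.871ms @ 6/5 + 118.812ms (1/5)
7. 831.683ms @ 7/5 + 118.812ms (1/5)
8. 950.495ms @ 8/5 + 118.812ms (1/5)
9. 1069.307ms @ 9/5 + 118.812ms (1/5)
10. 1188.119ms @ 2 + 594.059ms (1)
11. 1782.178ms @ 3 + 594.059ms (1)
12. 2376.238ms @ 4 + 445.545ms (3/4)
13. 2821.782ms @ 19/4 + 445.545ms (3/4)
14. 3267.327ms @ 11/2 + 99.01ms (1/6)
15. 3366.337ms @ 17/3 + 99.01ms (1/6)
16. 3465.347ms @ 35/6 + 99.01ms (1/6)
17. 3564.356ms @ 6 + 891.089ms (3/2)
18. 4455.446ms @ 15/2 + 297.03ms (1/2)

note 8 onset = 8/5b = 950.495ms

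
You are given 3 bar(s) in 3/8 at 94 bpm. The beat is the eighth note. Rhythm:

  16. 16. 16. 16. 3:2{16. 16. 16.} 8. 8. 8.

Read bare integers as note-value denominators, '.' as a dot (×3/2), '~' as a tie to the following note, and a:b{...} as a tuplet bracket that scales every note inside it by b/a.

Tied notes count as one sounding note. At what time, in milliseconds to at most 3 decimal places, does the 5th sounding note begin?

1. 0.0ms @ 0 + 478.723ms (3/4)
2. 478.723ms @ 3/4 + 478.723ms (3/4)
3. 957.447ms @ 3/2 + 478.723ms (3/4)
4. 1436.17ms @ 9/4 + 478.723ms (3/4)
5. 1914.894ms @ 3 + 319.149ms (1/2)
6. 2234.043ms @ 7/2 + 319.149ms (1/2)
7. 2553.191ms @ 4 + 319.149ms (1/2)
8. 2872.34ms @ 9/2 + 957.447ms (3/2)
9. 3829.787ms @ 6 + 957.447ms (3/2)
10. 4787.234ms @ 15/2 + 957.447ms (3/2)

note 5 onset = 3b = 1914.894ms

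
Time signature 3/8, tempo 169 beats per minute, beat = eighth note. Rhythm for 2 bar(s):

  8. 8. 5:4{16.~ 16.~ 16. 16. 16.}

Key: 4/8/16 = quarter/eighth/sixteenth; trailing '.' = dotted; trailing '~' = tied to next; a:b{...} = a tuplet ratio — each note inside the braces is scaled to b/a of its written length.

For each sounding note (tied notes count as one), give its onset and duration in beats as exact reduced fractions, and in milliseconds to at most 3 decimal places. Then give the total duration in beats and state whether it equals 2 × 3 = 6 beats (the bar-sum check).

1) 0.0ms=0b +532.544ms=3/2b
2) 532.544ms=3/2b +532.544ms=3/2b
3) 1065.089ms=3b +639.053ms=9/5b
4) 1704.142ms=24/5b +213.018ms=3/5b
5) 1917.16ms=27/5b +213.018ms=3/5b
Σ=6b of 6 (169bpm 3/8) — PASS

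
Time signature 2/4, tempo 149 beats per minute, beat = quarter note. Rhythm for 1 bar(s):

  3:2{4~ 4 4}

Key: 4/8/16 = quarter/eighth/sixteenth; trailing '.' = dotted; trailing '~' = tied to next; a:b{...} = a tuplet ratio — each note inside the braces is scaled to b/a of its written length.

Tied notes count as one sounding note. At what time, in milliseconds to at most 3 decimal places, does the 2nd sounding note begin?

note 2 onset = 4/3b = 536.913ms

1. 0.0ms @ 0 + 536.913ms (4/3)
2. 536.913ms @ 4/3 + 268.456ms (2/3)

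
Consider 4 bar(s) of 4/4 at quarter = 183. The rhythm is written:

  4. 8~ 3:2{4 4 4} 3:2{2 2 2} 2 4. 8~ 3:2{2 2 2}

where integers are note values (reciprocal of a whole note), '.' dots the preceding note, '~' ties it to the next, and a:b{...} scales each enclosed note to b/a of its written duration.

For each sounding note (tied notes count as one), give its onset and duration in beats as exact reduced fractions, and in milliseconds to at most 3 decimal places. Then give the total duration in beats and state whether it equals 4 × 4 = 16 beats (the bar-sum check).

1) 0.0ms=0b +491.803ms=3/2b
2) 491.803ms=3/2b +382.514ms=7/6b
3) 874.317ms=8/3b +218.579ms=2/3b
4) 1092.896ms=10/3b +218.579ms=2/3b
5) 1311.475ms=4b +437.158ms=4/3b
6) 1748.634ms=16/3b +437.158ms=4/3b
7) 2185.792ms=20/3b +437.158ms=4/3b
8) 2622.951ms=8b +655.738ms=2b
9) 3278.689ms=10b +491.803ms=3/2b
10) 3770.492ms=23/2b +601.093ms=11/6b
11) 4371.585ms=40/3b +437.158ms=4/3b
12) 4808.743ms=44/3b +437.158ms=4/3b
Σ=16b of 16 (183bpm 4/4) — PASS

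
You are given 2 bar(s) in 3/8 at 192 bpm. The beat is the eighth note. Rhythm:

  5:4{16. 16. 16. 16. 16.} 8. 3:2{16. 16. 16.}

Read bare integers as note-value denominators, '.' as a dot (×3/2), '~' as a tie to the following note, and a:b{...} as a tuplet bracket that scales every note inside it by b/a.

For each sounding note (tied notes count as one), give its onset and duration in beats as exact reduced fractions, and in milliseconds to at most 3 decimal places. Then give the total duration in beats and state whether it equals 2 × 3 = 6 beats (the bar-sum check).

1) 0.0ms=0b +187.5ms=3/5b
2) 187.5ms=3/5b +187.5ms=3/5b
3) 375.0ms=6/5b +187.5ms=3/5b
4) 562.5ms=9/5b +187.5ms=3/5b
5) 750.0ms=12/5b +187.5ms=3/5b
6) 937.5ms=3b +468.75ms=3/2b
7) 1406.25ms=9/2b +156.25ms=1/2b
8) 1562.5ms=5b +156.25ms=1/2b
9) 1718.75ms=11/2b +156.25ms=1/2b
Σ=6b of 6 (192bpm 3/8) — PASS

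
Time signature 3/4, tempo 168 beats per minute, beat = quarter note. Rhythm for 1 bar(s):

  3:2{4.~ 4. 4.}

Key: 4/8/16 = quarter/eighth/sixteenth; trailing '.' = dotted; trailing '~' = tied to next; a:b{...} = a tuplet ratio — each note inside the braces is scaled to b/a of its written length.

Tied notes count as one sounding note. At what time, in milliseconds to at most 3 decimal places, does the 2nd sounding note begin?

1. 0.0ms @ 0 + 714.286ms (2)
2. 714.286ms @ 2 + 357.143ms (1)

note 2 onset = 2b = 714.286ms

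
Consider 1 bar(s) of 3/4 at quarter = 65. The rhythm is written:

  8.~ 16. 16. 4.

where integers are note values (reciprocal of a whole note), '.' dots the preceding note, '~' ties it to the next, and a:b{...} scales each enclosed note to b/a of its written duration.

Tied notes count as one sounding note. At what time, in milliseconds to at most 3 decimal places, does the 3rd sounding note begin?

1. 0.0ms @ 0 + 1038.462ms (9/8)
2. 1038.462ms @ 9/8 + 346.154ms (3/8)
3. 1384.615ms @ 3/2 + 1384.615ms (3/2)

note 3 onset = 3/2b = 1384.615ms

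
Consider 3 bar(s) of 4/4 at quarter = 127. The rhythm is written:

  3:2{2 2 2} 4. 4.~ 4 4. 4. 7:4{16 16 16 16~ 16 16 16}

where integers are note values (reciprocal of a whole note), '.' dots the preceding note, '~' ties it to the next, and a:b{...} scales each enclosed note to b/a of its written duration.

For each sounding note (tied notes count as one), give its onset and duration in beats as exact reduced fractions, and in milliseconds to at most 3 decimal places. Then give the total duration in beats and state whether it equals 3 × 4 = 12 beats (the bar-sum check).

1) 0.0ms=0b +629.921ms=4/3b
2) 629.921ms=4/3b +629.921ms=4/3b
3) 1259.843ms=8/3b +629.921ms=4/3b
4) 1889.764ms=4b +708.661ms=3/2b
5) 2598.425ms=11/2b +1181.102ms=5/2b
6) 3779.528ms=8b +708.661ms=3/2b
7) 4488.189ms=19/2b +708.661ms=3/2b
8) 5196.85ms=11b +67.492ms=1/7b
9) 5264.342ms=78/7b +67.492ms=1/7b
10) 5331.834ms=79/7b +67.492ms=1/7b
11) 5399.325ms=80/7b +134.983ms=2/7b
12) 5534.308ms=82/7b +67.492ms=1/7b
13) 5601.8ms=83/7b +67.492ms=1/7b
Σ=12b of 12 (127bpm 4/4) — PASS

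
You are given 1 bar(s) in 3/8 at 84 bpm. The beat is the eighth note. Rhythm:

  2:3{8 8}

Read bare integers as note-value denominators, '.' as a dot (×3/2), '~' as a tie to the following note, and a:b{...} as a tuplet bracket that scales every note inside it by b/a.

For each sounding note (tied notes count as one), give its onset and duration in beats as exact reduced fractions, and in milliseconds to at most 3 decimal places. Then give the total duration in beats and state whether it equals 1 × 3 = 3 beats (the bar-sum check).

1) 0.0ms=0b +1071.429ms=3/2b
2) 1071.429ms=3/2b +1071.429ms=3/2b
Σ=3b of 3 (84bpm 3/8) — PASS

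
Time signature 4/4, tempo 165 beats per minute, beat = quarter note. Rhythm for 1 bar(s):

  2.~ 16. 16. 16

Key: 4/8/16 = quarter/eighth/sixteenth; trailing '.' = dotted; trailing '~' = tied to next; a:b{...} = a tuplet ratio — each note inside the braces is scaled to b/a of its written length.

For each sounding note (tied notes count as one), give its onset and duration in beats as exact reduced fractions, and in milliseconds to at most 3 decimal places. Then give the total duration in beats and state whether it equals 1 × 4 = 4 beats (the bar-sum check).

1) 0.0ms=0b +1227.273ms=27/8b
2) 1227.273ms=27/8b +136.364ms=3/8b
3) 1363.636ms=15/4b +90.909ms=1/4b
Σ=4b of 4 (165bpm 4/4) — PASS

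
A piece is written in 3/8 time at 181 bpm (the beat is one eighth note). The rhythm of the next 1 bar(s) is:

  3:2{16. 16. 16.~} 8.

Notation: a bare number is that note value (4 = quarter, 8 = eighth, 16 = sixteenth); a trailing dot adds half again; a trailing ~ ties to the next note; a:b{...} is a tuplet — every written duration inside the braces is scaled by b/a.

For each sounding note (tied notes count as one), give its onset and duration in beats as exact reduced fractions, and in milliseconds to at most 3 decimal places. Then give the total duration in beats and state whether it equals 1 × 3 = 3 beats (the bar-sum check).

1) 0.0ms=0b +165.746ms=1/2b
2) 165.746ms=1/2b +165.746ms=1/2b
3) 331.492ms=1b +662.983ms=2b
Σ=3b of 3 (181bpm 3/8) — PASS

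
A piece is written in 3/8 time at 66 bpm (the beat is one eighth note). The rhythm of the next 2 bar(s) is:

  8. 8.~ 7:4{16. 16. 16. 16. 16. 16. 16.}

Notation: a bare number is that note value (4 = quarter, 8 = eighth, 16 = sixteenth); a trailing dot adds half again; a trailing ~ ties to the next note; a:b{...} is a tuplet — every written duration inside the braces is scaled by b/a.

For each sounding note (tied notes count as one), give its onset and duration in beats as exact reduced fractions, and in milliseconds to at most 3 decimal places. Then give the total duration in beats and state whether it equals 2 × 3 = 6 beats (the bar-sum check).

1) 0.0ms=0b +1363.636ms=3/2b
2) 1363.636ms=3/2b +1753.247ms=27/14b
3) 3116.883ms=24/7b +389.61ms=3/7b
4) 3506.494ms=27/7b +389.61ms=3/7b
5) 3896.104ms=30/7b +389.61ms=3/7b
6) 4285.714ms=33/7b +389.61ms=3/7b
7) 4675.325ms=36/7b +389.61ms=3/7b
8) 5064.935ms=39/7b +389.61ms=3/7b
Σ=6b of 6 (66bpm 3/8) — PASS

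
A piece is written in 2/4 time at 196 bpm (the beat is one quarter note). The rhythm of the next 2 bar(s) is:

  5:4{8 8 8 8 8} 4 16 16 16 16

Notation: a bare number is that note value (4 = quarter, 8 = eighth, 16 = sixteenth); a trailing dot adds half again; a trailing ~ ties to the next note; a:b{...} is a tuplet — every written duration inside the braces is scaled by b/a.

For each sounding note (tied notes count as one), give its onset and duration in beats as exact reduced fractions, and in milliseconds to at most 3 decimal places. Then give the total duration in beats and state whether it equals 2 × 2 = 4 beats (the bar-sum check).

1) 0.0ms=0b +122.449ms=2/5b
2) 122.449ms=2/5b +122.449ms=2/5b
3) 244.898ms=4/5b +122.449ms=2/5b
4) 367.347ms=6/5b +122.449ms=2/5b
5) 489.796ms=8/5b +122.449ms=2/5b
6) 612.245ms=2b +306.122ms=1b
7) 918.367ms=3b +76.531ms=1/4b
8) 994.898ms=13/4b +76.531ms=1/4b
9) 1071.429ms=7/2b +76.531ms=1/4b
10) 1147.959ms=15/4b +76.531ms=1/4b
Σ=4b of 4 (196bpm 2/4) — PASS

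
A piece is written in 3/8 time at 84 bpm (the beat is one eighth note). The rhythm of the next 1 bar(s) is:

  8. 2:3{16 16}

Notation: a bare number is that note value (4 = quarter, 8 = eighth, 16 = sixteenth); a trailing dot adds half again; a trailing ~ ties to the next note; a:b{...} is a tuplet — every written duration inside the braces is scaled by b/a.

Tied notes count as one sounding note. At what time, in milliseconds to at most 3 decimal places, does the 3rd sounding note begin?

note 3 onset = 9/4b = 1607.143ms

1. 0.0ms @ 0 + 1071.429ms (3/2)
2. 1071.429ms @ 3/2 + 535.714ms (3/4)
3. 1607.143ms @ 9/4 + 535.714ms (3/4)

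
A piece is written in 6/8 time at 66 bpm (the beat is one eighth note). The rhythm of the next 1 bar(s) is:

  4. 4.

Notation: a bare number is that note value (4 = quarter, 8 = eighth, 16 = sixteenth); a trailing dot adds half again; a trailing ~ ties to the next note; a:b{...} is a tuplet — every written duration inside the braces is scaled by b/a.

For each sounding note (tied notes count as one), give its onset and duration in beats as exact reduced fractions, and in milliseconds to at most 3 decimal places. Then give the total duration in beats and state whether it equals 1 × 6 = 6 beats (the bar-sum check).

1) 0.0ms=0b +2727.273ms=3b
2) 2727.273ms=3b +2727.273ms=3b
Σ=6b of 6 (66bpm 6/8) — PASS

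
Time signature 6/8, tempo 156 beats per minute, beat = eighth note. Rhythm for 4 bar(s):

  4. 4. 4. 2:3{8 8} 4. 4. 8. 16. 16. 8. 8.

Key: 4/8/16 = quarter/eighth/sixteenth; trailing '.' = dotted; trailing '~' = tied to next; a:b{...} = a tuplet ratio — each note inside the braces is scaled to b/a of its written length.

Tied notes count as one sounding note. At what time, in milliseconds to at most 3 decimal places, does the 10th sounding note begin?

1. 0.0ms @ 0 + 1153.846ms (3)
2. 1153.846ms @ 3 + 1153.846ms (3)
3. 2307.692ms @ 6 + 1153.846ms (3)
4. 3461.538ms @ 9 + 576.923ms (3/2)
5. 4038.462ms @ 21/2 + 576.923ms (3/2)
6. 4615.385ms @ 12 + 1153.846ms (3)
7. 5769.231ms @ 15 + 1153.846ms (3)
8. 6923.077ms @ 18 + 576.923ms (3/2)
9. 7500.0ms @ 39/2 + 288.462ms (3/4)
10. 7788.462ms @ 81/4 + 288.462ms (3/4)
11. 8076.923ms @ 21 + 576.923ms (3/2)
12. 8653.846ms @ 45/2 + 576.923ms (3/2)

note 10 onset = 81/4b = 7788.462ms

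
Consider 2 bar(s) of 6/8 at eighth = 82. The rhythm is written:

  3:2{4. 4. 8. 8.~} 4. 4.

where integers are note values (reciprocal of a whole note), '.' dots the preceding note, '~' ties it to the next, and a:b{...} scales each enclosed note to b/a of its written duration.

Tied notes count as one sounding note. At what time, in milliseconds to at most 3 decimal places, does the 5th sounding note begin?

1. 0.0ms @ 0 + 1463.415ms (2)
2. 1463.415ms @ 2 + 1463.415ms (2)
3. 2926.829ms @ 4 + 731.707ms (1)
4. 3658.537ms @ 5 + 2926.829ms (4)
5. 6585.366ms @ 9 + 2195.122ms (3)

note 5 onset = 9b = 6585.366ms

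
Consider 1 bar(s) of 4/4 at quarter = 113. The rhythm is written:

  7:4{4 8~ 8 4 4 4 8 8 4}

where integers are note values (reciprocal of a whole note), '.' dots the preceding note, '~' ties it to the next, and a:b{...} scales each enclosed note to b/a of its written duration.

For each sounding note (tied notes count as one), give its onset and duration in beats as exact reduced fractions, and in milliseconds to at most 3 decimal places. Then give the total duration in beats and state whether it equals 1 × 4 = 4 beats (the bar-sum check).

1) 0.0ms=0b +303.413ms=4/7b
2) 303.413ms=4/7b +303.413ms=4/7b
3) 606.827ms=8/7b +303.413ms=4/7b
4) 910.24ms=12/7b +303.413ms=4/7b
5) 1213.654ms=16/7b +303.413ms=4/7b
6) 1517.067ms=20/7b +151.707ms=2/7b
7) 1668.774ms=22/7b +151.707ms=2/7b
8) 1820.48ms=24/7b +303.413ms=4/7b
Σ=4b of 4 (113bpm 4/4) — PASS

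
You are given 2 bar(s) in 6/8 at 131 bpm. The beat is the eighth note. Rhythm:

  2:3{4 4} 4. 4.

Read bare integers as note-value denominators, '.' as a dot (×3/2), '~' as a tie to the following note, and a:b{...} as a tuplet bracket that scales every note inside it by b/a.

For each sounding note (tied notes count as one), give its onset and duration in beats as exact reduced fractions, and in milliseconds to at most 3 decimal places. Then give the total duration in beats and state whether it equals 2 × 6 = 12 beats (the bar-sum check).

1) 0.0ms=0b +1374.046ms=3b
2) 1374.046ms=3b +1374.046ms=3b
3) 2748.092ms=6b +1374.046ms=3b
4) 4122.137ms=9b +1374.046ms=3b
Σ=12b of 12 (131bpm 6/8) — PASS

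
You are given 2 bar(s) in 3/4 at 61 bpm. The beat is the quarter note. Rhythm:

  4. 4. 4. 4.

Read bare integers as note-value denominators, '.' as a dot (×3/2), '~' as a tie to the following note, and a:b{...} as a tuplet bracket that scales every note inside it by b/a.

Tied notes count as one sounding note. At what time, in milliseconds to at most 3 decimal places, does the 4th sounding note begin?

1. 0.0ms @ 0 + 1475.41ms (3/2)
2. 1475.41ms @ 3/2 + 1475.41ms (3/2)
3. 2950.82ms @ 3 + 1475.41ms (3/2)
4. 4426.23ms @ 9/2 + 1475.41ms (3/2)

note 4 onset = 9/2b = 4426.23ms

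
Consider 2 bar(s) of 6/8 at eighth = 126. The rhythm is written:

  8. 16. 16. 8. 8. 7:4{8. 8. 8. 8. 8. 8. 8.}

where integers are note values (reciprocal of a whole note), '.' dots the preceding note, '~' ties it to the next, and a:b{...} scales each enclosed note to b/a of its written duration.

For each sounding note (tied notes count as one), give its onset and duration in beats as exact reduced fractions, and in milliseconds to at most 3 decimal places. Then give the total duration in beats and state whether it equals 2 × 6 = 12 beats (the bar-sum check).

1) 0.0ms=0b +714.286ms=3/2b
2) 714.286ms=3/2b +357.143ms=3/4b
3) 1071.429ms=9/4b +357.143ms=3/4b
4) 1428.571ms=3b +714.286ms=3/2b
5) 2142.857ms=9/2b +714.286ms=3/2b
6) 2857.143ms=6b +408.163ms=6/7b
7) 3265.306ms=48/7b +408.163ms=6/7b
8) 3673.469ms=54/7b +408.163ms=6/7b
9) 4081.633ms=60/7b +408.163ms=6/7b
10) 4489.796ms=66/7b +408.163ms=6/7b
11) 4897.959ms=72/7b +408.163ms=6/7b
12) 5306.122ms=78/7b +408.163ms=6/7b
Σ=12b of 12 (126bpm 6/8) — PASS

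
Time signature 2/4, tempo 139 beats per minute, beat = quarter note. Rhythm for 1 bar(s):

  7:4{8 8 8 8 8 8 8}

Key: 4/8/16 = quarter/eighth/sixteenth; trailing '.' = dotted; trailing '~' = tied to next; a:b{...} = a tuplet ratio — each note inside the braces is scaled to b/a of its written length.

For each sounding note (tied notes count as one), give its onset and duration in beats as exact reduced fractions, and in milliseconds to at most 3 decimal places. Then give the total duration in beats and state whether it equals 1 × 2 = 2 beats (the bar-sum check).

1) 0.0ms=0b +123.33ms=2/7b
2) 123.33ms=2/7b +123.33ms=2/7b
3) 246.66ms=4/7b +123.33ms=2/7b
4) 369.99ms=6/7b +123.33ms=2/7b
5) 493.32ms=8/7b +123.33ms=2/7b
6) 616.65ms=10/7b +123.33ms=2/7b
7) 739.979ms=12/7b +123.33ms=2/7b
Σ=2b of 2 (139bpm 2/4) — PASS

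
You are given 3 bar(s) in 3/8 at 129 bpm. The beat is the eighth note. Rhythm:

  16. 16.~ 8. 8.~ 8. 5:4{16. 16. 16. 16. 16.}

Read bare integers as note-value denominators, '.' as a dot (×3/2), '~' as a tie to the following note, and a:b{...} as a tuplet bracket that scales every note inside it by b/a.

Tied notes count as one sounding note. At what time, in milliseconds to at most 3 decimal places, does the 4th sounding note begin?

note 4 onset = 6b = 2790.698ms

1. 0.0ms @ 0 + 348.837ms (3/4)
2. 348.837ms @ 3/4 + 1046.512ms (9/4)
3. 1395.349ms @ 3 + 1395.349ms (3)
4. 2790.698ms @ 6 + 279.07ms (3/5)
5. 3069.767ms @ 33/5 + 279.07ms (3/5)
6. 3348.837ms @ 36/5 + 279.07ms (3/5)
7. 3627.907ms @ 39/5 + 279.07ms (3/5)
8. 3906.977ms @ 42/5 + 279.07ms (3/5)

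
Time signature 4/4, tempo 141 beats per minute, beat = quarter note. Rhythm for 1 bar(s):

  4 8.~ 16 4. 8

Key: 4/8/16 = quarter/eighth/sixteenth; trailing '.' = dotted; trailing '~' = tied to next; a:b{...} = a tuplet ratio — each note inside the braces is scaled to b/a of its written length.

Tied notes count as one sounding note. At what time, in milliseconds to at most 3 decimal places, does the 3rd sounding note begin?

note 3 onset = 2b = 851.064ms

1. 0.0ms @ 0 + 425.532ms (1)
2. 425.532ms @ 1 + 425.532ms (1)
3. 851.064ms @ 2 + 638.298ms (3/2)
4. 1489.362ms @ 7/2 + 212.766ms (1/2)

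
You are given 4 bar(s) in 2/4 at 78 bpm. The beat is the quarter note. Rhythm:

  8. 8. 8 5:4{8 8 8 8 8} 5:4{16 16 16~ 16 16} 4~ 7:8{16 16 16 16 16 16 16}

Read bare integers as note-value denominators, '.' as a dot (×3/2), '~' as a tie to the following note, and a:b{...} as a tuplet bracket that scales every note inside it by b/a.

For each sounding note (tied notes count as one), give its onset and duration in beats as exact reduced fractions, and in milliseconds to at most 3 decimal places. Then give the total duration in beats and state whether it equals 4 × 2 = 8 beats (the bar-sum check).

1) 0.0ms=0b +576.923ms=3/4b
2) 576.923ms=3/4b +576.923ms=3/4b
3) 1153.846ms=3/2b +384.615ms=1/2b
4) 1538.462ms=2b +307.692ms=2/5b
5) 1846.154ms=12/5b +307.692ms=2/5b
6) 2153.846ms=14/5b +307.692ms=2/5b
7) 2461.538ms=16/5b +307.692ms=2/5b
8) 2769.231ms=18/5b +307.692ms=2/5b
9) 3076.923ms=4b +153.846ms=1/5b
10) 3230.769ms=21/5b +153.846ms=1/5b
11) 3384.615ms=22/5b +307.692ms=2/5b
12) 3692.308ms=24/5b +153.846ms=1/5b
13) 3846.154ms=5b +989.011ms=9/7b
14) 4835.165ms=44/7b +219.78ms=2/7b
15) 5054.945ms=46/7b +219.78ms=2/7b
16) 5274.725ms=48/7b +219.78ms=2/7b
17) 5494.505ms=50/7b +219.78ms=2/7b
18) 5714.286ms=52/7b +219.78ms=2/7b
19) 5934.066ms=54/7b +219.78ms=2/7b
Σ=8b of 8 (78bpm 2/4) — PASS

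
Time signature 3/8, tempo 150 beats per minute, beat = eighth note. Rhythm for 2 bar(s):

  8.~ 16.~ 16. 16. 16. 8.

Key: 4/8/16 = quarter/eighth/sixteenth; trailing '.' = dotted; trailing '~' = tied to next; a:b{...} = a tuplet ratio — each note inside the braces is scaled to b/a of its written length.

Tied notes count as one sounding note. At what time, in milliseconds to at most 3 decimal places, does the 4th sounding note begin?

1. 0.0ms @ 0 + 1200.0ms (3)
2. 1200.0ms @ 3 + 300.0ms (3/4)
3. 1500.0ms @ 15/4 + 300.0ms (3/4)
4. 1800.0ms @ 9/2 + 600.0ms (3/2)

note 4 onset = 9/2b = 1800.0ms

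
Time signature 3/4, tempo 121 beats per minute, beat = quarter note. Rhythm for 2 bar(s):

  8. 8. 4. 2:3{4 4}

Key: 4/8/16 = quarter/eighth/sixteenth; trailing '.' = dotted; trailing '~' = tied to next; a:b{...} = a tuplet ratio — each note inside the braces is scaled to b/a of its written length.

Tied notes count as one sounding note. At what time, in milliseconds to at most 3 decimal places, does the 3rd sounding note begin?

1. 0.0ms @ 0 + 371.901ms (3/4)
2. 371.901ms @ 3/4 + 371.901ms (3/4)
3. 743.802ms @ 3/2 + 743.802ms (3/2)
4. 1487.603ms @ 3 + 743.802ms (3/2)
5. 2231.405ms @ 9/2 + 743.802ms (3/2)

note 3 onset = 3/2b = 743.802ms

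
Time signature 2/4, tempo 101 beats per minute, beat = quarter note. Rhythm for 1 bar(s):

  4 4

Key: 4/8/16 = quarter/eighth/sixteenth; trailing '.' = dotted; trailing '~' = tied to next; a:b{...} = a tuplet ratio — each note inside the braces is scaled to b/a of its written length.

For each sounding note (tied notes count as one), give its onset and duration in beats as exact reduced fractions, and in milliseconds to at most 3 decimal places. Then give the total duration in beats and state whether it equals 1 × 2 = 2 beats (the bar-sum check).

1) 0.0ms=0b +594.059ms=1b
2) 594.059ms=1b +594.059ms=1b
Σ=2b of 2 (101bpm 2/4) — PASS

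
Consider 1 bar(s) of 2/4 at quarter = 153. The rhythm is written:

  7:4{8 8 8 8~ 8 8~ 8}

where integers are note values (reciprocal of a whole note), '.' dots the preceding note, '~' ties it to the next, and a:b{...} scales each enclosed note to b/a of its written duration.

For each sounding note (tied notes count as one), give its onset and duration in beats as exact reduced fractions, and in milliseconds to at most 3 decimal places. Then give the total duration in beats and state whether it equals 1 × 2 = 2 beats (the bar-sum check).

1) 0.0ms=0b +112.045ms=2/7b
2) 112.045ms=2/7b +112.045ms=2/7b
3) 224.09ms=4/7b +112.045ms=2/7b
4) 336.134ms=6/7b +224.09ms=4/7b
5) 560.224ms=10/7b +224.09ms=4/7b
Σ=2b of 2 (153bpm 2/4) — PASS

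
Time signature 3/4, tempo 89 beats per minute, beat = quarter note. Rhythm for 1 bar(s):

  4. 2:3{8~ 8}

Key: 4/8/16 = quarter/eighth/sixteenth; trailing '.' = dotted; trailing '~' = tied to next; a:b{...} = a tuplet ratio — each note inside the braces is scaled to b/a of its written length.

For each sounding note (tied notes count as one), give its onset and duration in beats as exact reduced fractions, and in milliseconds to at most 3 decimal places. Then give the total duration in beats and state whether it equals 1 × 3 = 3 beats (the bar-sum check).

1) 0.0ms=0b +1011.236ms=3/2b
2) 1011.236ms=3/2b +1011.236ms=3/2b
Σ=3b of 3 (89bpm 3/4) — PASS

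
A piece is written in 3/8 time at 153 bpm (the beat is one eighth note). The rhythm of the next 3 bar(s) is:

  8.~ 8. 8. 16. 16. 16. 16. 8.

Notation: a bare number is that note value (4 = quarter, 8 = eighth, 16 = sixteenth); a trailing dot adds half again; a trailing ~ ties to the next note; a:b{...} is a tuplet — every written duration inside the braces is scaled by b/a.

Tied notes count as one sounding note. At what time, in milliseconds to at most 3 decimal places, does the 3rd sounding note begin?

note 3 onset = 9/2b = 1764.706ms

1. 0.0ms @ 0 + 1176.471ms (3)
2. 1176.471ms @ 3 + 588.235ms (3/2)
3. 1764.706ms @ 9/2 + 294.118ms (3/4)
4. 2058.824ms @ 21/4 + 294.118ms (3/4)
5. 2352.941ms @ 6 + 294.118ms (3/4)
6. 2647.059ms @ 27/4 + 294.118ms (3/4)
7. 2941.176ms @ 15/2 + 588.235ms (3/2)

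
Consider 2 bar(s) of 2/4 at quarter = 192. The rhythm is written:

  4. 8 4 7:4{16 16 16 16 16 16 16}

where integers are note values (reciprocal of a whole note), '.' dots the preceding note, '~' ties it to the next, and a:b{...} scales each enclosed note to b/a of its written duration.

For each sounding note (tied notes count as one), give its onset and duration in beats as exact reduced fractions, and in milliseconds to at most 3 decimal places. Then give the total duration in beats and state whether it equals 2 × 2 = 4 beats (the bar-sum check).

1) 0.0ms=0b +468.75ms=3/2b
2) 468.75ms=3/2b +156.25ms=1/2b
3) 625.0ms=2b +312.5ms=1b
4) 937.5ms=3b +44.643ms=1/7b
5) 982.143ms=22/7b +44.643ms=1/7b
6) 1026.786ms=23/7b +44.643ms=1/7b
7) 1071.429ms=24/7b +44.643ms=1/7b
8) 1116.071ms=25/7b +44.643ms=1/7b
9) 1160.714ms=26/7b +44.643ms=1/7b
10) 1205.357ms=27/7b +44.643ms=1/7b
Σ=4b of 4 (192bpm 2/4) — PASS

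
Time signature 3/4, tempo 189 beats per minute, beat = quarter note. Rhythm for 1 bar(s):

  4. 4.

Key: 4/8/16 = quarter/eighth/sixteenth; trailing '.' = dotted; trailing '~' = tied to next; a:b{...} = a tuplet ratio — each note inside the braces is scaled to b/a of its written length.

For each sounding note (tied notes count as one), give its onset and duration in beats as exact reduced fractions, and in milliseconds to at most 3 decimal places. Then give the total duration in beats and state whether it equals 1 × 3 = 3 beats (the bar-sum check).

1) 0.0ms=0b +476.19ms=3/2b
2) 476.19ms=3/2b +476.19ms=3/2b
Σ=3b of 3 (189bpm 3/4) — PASS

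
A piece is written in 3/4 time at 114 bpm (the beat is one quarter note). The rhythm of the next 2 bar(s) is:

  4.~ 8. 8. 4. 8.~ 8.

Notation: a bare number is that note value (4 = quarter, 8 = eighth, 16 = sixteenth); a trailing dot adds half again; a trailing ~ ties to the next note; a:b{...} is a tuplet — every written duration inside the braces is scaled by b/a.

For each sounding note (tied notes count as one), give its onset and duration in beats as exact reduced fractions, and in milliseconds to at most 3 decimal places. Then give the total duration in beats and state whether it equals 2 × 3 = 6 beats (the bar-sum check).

1) 0.0ms=0b +1184.211ms=9/4b
2) 1184.211ms=9/4b +394.737ms=3/4b
3) 1578.947ms=3b +789.474ms=3/2b
4) 2368.421ms=9/2b +789.474ms=3/2b
Σ=6b of 6 (114bpm 3/4) — PASS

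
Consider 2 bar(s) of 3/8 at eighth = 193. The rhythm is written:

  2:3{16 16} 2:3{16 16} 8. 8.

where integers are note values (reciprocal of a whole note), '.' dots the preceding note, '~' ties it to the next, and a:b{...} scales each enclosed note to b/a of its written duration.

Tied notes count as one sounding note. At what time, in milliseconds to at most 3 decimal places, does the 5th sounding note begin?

note 5 onset = 3b = 932.642ms

1. 0.0ms @ 0 + 233.161ms (3/4)
2. 233.161ms @ 3/4 + 233.161ms (3/4)
3. 466.321ms @ 3/2 + 233.161ms (3/4)
4. 699.482ms @ 9/4 + 233.161ms (3/4)
5. 932.642ms @ 3 + 466.321ms (3/2)
6. 1398.964ms @ 9/2 + 466.321ms (3/2)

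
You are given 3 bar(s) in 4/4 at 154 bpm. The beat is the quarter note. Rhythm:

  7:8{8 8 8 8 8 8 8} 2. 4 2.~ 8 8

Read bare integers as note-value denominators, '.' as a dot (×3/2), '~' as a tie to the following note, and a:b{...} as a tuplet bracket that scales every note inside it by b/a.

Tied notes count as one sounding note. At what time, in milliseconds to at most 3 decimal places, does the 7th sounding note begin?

note 7 onset = 24/7b = 1335.807ms

1. 0.0ms @ 0 + 222.635ms (4/7)
2. 222.635ms @ 4/7 + 222.635ms (4/7)
3. 445.269ms @ 8/7 + 222.635ms (4/7)
4. 667.904ms @ 12/7 + 222.635ms (4/7)
5. 890.538ms @ 16/7 + 222.635ms (4/7)
6. 1113.173ms @ 20/7 + 222.635ms (4/7)
7. 1335.807ms @ 24/7 + 222.635ms (4/7)
8. 1558.442ms @ 4 + 1168.831ms (3)
9. 2727.273ms @ 7 + 389.61ms (1)
10. 3116.883ms @ 8 + 1363.636ms (7/2)
11. 4480.519ms @ 23/2 + 194.805ms (1/2)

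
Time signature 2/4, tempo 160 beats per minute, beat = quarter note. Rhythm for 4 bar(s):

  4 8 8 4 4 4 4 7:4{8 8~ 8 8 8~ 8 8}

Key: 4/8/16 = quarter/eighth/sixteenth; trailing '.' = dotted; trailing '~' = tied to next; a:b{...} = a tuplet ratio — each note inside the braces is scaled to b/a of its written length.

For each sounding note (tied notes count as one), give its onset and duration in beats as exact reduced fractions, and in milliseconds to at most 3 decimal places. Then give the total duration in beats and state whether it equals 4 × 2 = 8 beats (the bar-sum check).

1) 0.0ms=0b +375.0ms=1b
2) 375.0ms=1b +187.5ms=1/2b
3) 562.5ms=3/2b +187.5ms=1/2b
4) 750.0ms=2b +375.0ms=1b
5) 1125.0ms=3b +375.0ms=1b
6) 1500.0ms=4b +375.0ms=1b
7) 1875.0ms=5b +375.0ms=1b
8) 2250.0ms=6b +107.143ms=2/7b
9) 2357.143ms=44/7b +214.286ms=4/7b
10) 2571.429ms=48/7b +107.143ms=2/7b
11) 2678.571ms=50/7b +214.286ms=4/7b
12) 2892.857ms=54/7b +107.143ms=2/7b
Σ=8b of 8 (160bpm 2/4) — PASS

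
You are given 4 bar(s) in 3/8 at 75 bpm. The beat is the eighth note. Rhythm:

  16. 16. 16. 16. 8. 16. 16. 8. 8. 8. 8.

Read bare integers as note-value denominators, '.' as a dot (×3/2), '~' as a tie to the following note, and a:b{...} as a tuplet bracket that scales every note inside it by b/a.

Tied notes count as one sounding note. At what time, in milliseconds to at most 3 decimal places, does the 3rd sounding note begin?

1. 0.0ms @ 0 + 600.0ms (3/4)
2. 600.0ms @ 3/4 + 600.0ms (3/4)
3. 1200.0ms @ 3/2 + 600.0ms (3/4)
4. 1800.0ms @ 9/4 + 600.0ms (3/4)
5. 2400.0ms @ 3 + 1200.0ms (3/2)
6. 3600.0ms @ 9/2 + 600.0ms (3/4)
7. 4200.0ms @ 21/4 + 600.0ms (3/4)
8. 4800.0ms @ 6 + 1200.0ms (3/2)
9. 6000.0ms @ 15/2 + 1200.0ms (3/2)
10. 7200.0ms @ 9 + 1200.0ms (3/2)
11. 8400.0ms @ 21/2 + 1200.0ms (3/2)

note 3 onset = 3/2b = 1200.0ms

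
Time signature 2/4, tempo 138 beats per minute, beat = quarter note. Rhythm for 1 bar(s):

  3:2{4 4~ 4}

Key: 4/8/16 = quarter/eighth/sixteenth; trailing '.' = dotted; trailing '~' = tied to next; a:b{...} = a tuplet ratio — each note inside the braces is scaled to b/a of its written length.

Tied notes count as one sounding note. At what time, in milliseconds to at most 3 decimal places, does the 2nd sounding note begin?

1. 0.0ms @ 0 + 289.855ms (2/3)
2. 289.855ms @ 2/3 + 579.71ms (4/3)

note 2 onset = 2/3b = 289.855ms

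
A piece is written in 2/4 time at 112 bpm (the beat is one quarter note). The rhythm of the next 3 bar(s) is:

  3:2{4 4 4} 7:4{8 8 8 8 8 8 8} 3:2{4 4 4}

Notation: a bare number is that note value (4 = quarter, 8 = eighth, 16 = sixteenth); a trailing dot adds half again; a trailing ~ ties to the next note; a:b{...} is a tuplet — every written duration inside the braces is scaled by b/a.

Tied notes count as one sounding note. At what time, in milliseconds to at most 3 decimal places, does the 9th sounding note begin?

1. 0.0ms @ 0 + 357.143ms (2/3)
2. 357.143ms @ 2/3 + 357.143ms (2/3)
3. 714.286ms @ 4/3 + 357.143ms (2/3)
4. 1071.429ms @ 2 + 153.061ms (2/7)
5. 1224.49ms @ 16/7 + 153.061ms (2/7)
6. 1377.551ms @ 18/7 + 153.061ms (2/7)
7. 1530.612ms @ 20/7 + 153.061ms (2/7)
8. 1683.673ms @ 22/7 + 153.061ms (2/7)
9. 1836.735ms @ 24/7 + 153.061ms (2/7)
10. 1989.796ms @ 26/7 + 153.061ms (2/7)
11. 2142.857ms @ 4 + 357.143ms (2/3)
12. 2500.0ms @ 14/3 + 357.143ms (2/3)
13. 2857.143ms @ 16/3 + 357.143ms (2/3)

note 9 onset = 24/7b = 1836.735ms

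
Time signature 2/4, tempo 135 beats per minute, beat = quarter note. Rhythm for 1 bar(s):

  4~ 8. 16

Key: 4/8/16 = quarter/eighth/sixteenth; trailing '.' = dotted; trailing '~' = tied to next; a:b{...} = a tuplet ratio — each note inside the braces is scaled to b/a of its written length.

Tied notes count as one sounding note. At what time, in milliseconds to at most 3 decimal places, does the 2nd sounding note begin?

note 2 onset = 7/4b = 777.778ms

1. 0.0ms @ 0 + 777.778ms (7/4)
2. 777.778ms @ 7/4 + 111.111ms (1/4)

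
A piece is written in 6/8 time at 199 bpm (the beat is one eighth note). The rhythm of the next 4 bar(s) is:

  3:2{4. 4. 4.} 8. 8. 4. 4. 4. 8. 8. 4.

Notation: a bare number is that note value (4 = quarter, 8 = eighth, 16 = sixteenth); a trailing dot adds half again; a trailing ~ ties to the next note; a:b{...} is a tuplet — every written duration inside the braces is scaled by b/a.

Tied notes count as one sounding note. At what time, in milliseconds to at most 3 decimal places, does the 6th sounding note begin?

1. 0.0ms @ 0 + 603.015ms (2)
2. 603.015ms @ 2 + 603.015ms (2)
3. 1206.03ms @ 4 + 603.015ms (2)
4. 1809.045ms @ 6 + 452.261ms (3/2)
5. 2261.307ms @ 15/2 + 452.261ms (3/2)
6. 2713.568ms @ 9 + 904.523ms (3)
7. 3618.09ms @ 12 + 904.523ms (3)
8. 4522.613ms @ 15 + 904.523ms (3)
9. 5427.136ms @ 18 + 452.261ms (3/2)
10. 5879.397ms @ 39/2 + 452.261ms (3/2)
11. 6331.658ms @ 21 + 904.523ms (3)

note 6 onset = 9b = 2713.568ms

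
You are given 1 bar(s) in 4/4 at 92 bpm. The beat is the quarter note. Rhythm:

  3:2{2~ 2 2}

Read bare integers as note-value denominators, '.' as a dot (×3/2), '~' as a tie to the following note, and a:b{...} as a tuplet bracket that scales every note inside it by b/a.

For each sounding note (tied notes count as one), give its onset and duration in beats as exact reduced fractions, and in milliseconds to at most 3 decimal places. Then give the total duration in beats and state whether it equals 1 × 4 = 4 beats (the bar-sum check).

1) 0.0ms=0b +1739.13ms=8/3b
2) 1739.13ms=8/3b +869.565ms=4/3b
Σ=4b of 4 (92bpm 4/4) — PASS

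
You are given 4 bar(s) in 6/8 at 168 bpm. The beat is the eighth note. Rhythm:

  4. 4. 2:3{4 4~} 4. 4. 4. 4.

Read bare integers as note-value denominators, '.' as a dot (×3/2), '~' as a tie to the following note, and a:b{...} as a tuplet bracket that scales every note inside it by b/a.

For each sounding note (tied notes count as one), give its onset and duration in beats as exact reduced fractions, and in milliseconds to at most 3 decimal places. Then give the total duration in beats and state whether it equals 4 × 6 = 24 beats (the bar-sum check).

1) 0.0ms=0b +1071.429ms=3b
2) 1071.429ms=3b +1071.429ms=3b
3) 2142.857ms=6b +1071.429ms=3b
4) 3214.286ms=9b +2142.857ms=6b
5) 5357.143ms=15b +1071.429ms=3b
6) 6428.571ms=18b +1071.429ms=3b
7) 7500.0ms=21b +1071.429ms=3b
Σ=24b of 24 (168bpm 6/8) — PASS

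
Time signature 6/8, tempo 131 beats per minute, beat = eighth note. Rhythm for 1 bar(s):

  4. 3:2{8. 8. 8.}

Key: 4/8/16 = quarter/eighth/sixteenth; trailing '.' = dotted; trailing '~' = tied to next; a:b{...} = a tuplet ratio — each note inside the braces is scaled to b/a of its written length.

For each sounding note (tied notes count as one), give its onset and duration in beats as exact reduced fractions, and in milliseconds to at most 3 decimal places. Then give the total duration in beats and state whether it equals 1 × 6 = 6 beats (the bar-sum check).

1) 0.0ms=0b +1374.046ms=3b
2) 1374.046ms=3b +458.015ms=1b
3) 1832.061ms=4b +458.015ms=1b
4) 2290.076ms=5b +458.015ms=1b
Σ=6b of 6 (131bpm 6/8) — PASS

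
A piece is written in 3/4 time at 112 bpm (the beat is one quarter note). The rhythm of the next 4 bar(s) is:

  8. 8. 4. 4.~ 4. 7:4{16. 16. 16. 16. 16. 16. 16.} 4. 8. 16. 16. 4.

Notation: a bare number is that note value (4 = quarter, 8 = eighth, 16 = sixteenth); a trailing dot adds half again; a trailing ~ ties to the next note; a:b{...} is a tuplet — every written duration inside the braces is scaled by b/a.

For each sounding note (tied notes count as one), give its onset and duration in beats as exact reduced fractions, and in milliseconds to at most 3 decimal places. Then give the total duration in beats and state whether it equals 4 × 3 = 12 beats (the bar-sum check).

1) 0.0ms=0b +401.786ms=3/4b
2) 401.786ms=3/4b +401.786ms=3/4b
3) 803.571ms=3/2b +803.571ms=3/2b
4) 1607.143ms=3b +1607.143ms=3b
5) 3214.286ms=6b +114.796ms=3/14b
6) 3329.082ms=87/14b +114.796ms=3/14b
7) 3443.878ms=45/7b +114.796ms=3/14b
8) 3558.673ms=93/14b +114.796ms=3/14b
9) 3673.469ms=48/7b +114.796ms=3/14b
10) 3788.265ms=99/14b +114.796ms=3/14b
11) 3903.061ms=51/7b +114.796ms=3/14b
12) 4017.857ms=15/2b +803.571ms=3/2b
13) 4821.429ms=9b +401.786ms=3/4b
14) 5223.214ms=39/4b +200.893ms=3/8b
15) 5424.107ms=81/8b +200.893ms=3/8b
16) 5625.0ms=21/2b +803.571ms=3/2b
Σ=12b of 12 (112bpm 3/4) — PASS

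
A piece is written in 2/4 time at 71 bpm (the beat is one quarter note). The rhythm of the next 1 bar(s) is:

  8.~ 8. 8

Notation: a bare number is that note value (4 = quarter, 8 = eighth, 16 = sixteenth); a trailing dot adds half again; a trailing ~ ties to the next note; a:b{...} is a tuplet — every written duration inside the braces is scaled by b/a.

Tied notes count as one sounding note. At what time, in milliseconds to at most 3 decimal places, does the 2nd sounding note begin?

1. 0.0ms @ 0 + 1267.606ms (3/2)
2. 1267.606ms @ 3/2 + 422.535ms (1/2)

note 2 onset = 3/2b = 1267.606ms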